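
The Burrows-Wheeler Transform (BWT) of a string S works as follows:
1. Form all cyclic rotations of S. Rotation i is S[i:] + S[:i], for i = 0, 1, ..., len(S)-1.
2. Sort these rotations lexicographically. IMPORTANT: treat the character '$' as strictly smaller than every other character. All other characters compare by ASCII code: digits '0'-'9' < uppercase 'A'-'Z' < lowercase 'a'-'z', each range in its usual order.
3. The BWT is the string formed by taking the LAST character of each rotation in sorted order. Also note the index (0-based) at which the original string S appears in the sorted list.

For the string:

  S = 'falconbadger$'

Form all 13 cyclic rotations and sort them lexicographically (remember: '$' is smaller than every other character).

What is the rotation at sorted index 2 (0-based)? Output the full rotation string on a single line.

Answer: alconbadger$f

Derivation:
All 13 rotations (rotation i = S[i:]+S[:i]):
  rot[0] = falconbadger$
  rot[1] = alconbadger$f
  rot[2] = lconbadger$fa
  rot[3] = conbadger$fal
  rot[4] = onbadger$falc
  rot[5] = nbadger$falco
  rot[6] = badger$falcon
  rot[7] = adger$falconb
  rot[8] = dger$falconba
  rot[9] = ger$falconbad
  rot[10] = er$falconbadg
  rot[11] = r$falconbadge
  rot[12] = $falconbadger
Sorted (with $ < everything):
  sorted[0] = $falconbadger
  sorted[1] = adger$falconb
  sorted[2] = alconbadger$f
  sorted[3] = badger$falcon
  sorted[4] = conbadger$fal
  sorted[5] = dger$falconba
  sorted[6] = er$falconbadg
  sorted[7] = falconbadger$
  sorted[8] = ger$falconbad
  sorted[9] = lconbadger$fa
  sorted[10] = nbadger$falco
  sorted[11] = onbadger$falc
  sorted[12] = r$falconbadge
sorted[2] = alconbadger$f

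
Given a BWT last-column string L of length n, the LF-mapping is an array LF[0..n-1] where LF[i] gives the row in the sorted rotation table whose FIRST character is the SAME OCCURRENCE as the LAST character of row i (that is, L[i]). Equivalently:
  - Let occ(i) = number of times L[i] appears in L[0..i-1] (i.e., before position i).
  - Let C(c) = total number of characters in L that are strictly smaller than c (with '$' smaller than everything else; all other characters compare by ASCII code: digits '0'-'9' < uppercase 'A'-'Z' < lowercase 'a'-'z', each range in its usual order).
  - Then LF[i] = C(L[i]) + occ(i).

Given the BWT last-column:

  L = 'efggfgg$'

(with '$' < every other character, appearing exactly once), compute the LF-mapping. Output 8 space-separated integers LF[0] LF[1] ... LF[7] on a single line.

Char counts: '$':1, 'e':1, 'f':2, 'g':4
C (first-col start): C('$')=0, C('e')=1, C('f')=2, C('g')=4
L[0]='e': occ=0, LF[0]=C('e')+0=1+0=1
L[1]='f': occ=0, LF[1]=C('f')+0=2+0=2
L[2]='g': occ=0, LF[2]=C('g')+0=4+0=4
L[3]='g': occ=1, LF[3]=C('g')+1=4+1=5
L[4]='f': occ=1, LF[4]=C('f')+1=2+1=3
L[5]='g': occ=2, LF[5]=C('g')+2=4+2=6
L[6]='g': occ=3, LF[6]=C('g')+3=4+3=7
L[7]='$': occ=0, LF[7]=C('$')+0=0+0=0

Answer: 1 2 4 5 3 6 7 0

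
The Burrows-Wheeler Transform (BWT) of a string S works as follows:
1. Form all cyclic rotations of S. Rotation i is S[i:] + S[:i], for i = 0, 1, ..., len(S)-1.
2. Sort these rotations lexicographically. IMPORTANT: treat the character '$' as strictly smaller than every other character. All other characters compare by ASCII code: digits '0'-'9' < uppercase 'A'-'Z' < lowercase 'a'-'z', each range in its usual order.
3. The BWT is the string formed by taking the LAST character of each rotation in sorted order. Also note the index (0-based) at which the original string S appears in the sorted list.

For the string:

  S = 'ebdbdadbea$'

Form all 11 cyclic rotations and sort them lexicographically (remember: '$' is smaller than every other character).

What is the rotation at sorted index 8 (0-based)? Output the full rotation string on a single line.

All 11 rotations (rotation i = S[i:]+S[:i]):
  rot[0] = ebdbdadbea$
  rot[1] = bdbdadbea$e
  rot[2] = dbdadbea$eb
  rot[3] = bdadbea$ebd
  rot[4] = dadbea$ebdb
  rot[5] = adbea$ebdbd
  rot[6] = dbea$ebdbda
  rot[7] = bea$ebdbdad
  rot[8] = ea$ebdbdadb
  rot[9] = a$ebdbdadbe
  rot[10] = $ebdbdadbea
Sorted (with $ < everything):
  sorted[0] = $ebdbdadbea
  sorted[1] = a$ebdbdadbe
  sorted[2] = adbea$ebdbd
  sorted[3] = bdadbea$ebd
  sorted[4] = bdbdadbea$e
  sorted[5] = bea$ebdbdad
  sorted[6] = dadbea$ebdb
  sorted[7] = dbdadbea$eb
  sorted[8] = dbea$ebdbda
  sorted[9] = ea$ebdbdadb
  sorted[10] = ebdbdadbea$
sorted[8] = dbea$ebdbda

Answer: dbea$ebdbda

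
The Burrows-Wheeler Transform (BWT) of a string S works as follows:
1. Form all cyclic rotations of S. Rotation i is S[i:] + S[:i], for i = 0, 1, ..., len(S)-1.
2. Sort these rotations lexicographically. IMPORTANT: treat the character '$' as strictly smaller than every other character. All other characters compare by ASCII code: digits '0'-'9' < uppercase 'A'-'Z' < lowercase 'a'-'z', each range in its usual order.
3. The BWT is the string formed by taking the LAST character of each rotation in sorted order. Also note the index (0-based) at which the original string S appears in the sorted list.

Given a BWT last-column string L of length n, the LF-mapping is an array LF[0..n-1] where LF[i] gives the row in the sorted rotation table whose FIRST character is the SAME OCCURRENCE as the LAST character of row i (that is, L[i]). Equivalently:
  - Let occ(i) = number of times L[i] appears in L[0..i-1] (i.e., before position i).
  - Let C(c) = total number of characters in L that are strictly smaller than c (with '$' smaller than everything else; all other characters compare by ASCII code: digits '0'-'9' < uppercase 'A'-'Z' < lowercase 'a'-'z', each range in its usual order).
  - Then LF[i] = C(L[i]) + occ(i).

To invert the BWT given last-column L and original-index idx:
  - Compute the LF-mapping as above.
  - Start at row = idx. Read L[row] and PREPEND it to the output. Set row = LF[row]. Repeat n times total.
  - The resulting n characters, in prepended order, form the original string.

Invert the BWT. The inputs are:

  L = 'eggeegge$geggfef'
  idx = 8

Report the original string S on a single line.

LF mapping: 1 9 10 2 3 11 12 4 0 13 5 14 15 7 6 8
Walk LF starting at row 8, prepending L[row]:
  step 1: row=8, L[8]='$', prepend. Next row=LF[8]=0
  step 2: row=0, L[0]='e', prepend. Next row=LF[0]=1
  step 3: row=1, L[1]='g', prepend. Next row=LF[1]=9
  step 4: row=9, L[9]='g', prepend. Next row=LF[9]=13
  step 5: row=13, L[13]='f', prepend. Next row=LF[13]=7
  step 6: row=7, L[7]='e', prepend. Next row=LF[7]=4
  step 7: row=4, L[4]='e', prepend. Next row=LF[4]=3
  step 8: row=3, L[3]='e', prepend. Next row=LF[3]=2
  step 9: row=2, L[2]='g', prepend. Next row=LF[2]=10
  step 10: row=10, L[10]='e', prepend. Next row=LF[10]=5
  step 11: row=5, L[5]='g', prepend. Next row=LF[5]=11
  step 12: row=11, L[11]='g', prepend. Next row=LF[11]=14
  step 13: row=14, L[14]='e', prepend. Next row=LF[14]=6
  step 14: row=6, L[6]='g', prepend. Next row=LF[6]=12
  step 15: row=12, L[12]='g', prepend. Next row=LF[12]=15
  step 16: row=15, L[15]='f', prepend. Next row=LF[15]=8
Reversed output: fggeggegeeefgge$

Answer: fggeggegeeefgge$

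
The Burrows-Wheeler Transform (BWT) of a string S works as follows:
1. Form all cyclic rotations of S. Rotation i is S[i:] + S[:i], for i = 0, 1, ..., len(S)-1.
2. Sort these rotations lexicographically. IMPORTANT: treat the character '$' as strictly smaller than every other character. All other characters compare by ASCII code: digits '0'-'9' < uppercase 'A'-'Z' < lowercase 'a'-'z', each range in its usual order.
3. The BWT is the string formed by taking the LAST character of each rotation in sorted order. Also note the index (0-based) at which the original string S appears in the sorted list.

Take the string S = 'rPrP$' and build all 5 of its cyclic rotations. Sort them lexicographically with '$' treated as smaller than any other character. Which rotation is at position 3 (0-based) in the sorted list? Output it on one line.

All 5 rotations (rotation i = S[i:]+S[:i]):
  rot[0] = rPrP$
  rot[1] = PrP$r
  rot[2] = rP$rP
  rot[3] = P$rPr
  rot[4] = $rPrP
Sorted (with $ < everything):
  sorted[0] = $rPrP
  sorted[1] = P$rPr
  sorted[2] = PrP$r
  sorted[3] = rP$rP
  sorted[4] = rPrP$
sorted[3] = rP$rP

Answer: rP$rP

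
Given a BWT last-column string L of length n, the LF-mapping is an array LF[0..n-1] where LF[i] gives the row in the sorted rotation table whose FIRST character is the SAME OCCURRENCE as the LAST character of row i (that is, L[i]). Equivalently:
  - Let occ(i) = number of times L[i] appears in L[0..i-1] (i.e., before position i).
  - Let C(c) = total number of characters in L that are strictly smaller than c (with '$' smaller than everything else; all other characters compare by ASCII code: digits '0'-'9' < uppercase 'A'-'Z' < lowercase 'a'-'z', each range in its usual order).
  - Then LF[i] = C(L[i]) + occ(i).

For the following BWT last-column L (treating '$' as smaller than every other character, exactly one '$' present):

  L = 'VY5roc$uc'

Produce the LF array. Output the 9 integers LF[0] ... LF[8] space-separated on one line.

Char counts: '$':1, '5':1, 'V':1, 'Y':1, 'c':2, 'o':1, 'r':1, 'u':1
C (first-col start): C('$')=0, C('5')=1, C('V')=2, C('Y')=3, C('c')=4, C('o')=6, C('r')=7, C('u')=8
L[0]='V': occ=0, LF[0]=C('V')+0=2+0=2
L[1]='Y': occ=0, LF[1]=C('Y')+0=3+0=3
L[2]='5': occ=0, LF[2]=C('5')+0=1+0=1
L[3]='r': occ=0, LF[3]=C('r')+0=7+0=7
L[4]='o': occ=0, LF[4]=C('o')+0=6+0=6
L[5]='c': occ=0, LF[5]=C('c')+0=4+0=4
L[6]='$': occ=0, LF[6]=C('$')+0=0+0=0
L[7]='u': occ=0, LF[7]=C('u')+0=8+0=8
L[8]='c': occ=1, LF[8]=C('c')+1=4+1=5

Answer: 2 3 1 7 6 4 0 8 5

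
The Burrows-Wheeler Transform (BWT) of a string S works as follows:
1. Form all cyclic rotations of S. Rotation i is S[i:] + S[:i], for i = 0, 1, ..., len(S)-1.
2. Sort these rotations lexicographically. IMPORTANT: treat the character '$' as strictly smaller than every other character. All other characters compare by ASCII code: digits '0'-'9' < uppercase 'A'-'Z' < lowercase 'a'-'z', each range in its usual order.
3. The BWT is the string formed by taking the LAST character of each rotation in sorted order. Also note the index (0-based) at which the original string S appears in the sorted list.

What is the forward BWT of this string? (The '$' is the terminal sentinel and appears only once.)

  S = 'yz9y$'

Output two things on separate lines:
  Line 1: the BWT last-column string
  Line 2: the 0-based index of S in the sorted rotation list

All 5 rotations (rotation i = S[i:]+S[:i]):
  rot[0] = yz9y$
  rot[1] = z9y$y
  rot[2] = 9y$yz
  rot[3] = y$yz9
  rot[4] = $yz9y
Sorted (with $ < everything):
  sorted[0] = $yz9y  (last char: 'y')
  sorted[1] = 9y$yz  (last char: 'z')
  sorted[2] = y$yz9  (last char: '9')
  sorted[3] = yz9y$  (last char: '$')
  sorted[4] = z9y$y  (last char: 'y')
Last column: yz9$y
Original string S is at sorted index 3

Answer: yz9$y
3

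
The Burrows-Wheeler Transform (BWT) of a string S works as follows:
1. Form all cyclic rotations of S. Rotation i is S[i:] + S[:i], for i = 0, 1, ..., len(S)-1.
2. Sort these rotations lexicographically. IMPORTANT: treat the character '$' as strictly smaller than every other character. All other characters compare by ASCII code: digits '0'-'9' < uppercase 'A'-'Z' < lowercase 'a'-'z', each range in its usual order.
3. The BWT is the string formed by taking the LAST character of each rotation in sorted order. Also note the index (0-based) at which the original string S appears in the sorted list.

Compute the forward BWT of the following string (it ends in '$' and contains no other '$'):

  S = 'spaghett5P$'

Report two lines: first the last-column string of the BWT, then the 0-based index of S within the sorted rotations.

All 11 rotations (rotation i = S[i:]+S[:i]):
  rot[0] = spaghett5P$
  rot[1] = paghett5P$s
  rot[2] = aghett5P$sp
  rot[3] = ghett5P$spa
  rot[4] = hett5P$spag
  rot[5] = ett5P$spagh
  rot[6] = tt5P$spaghe
  rot[7] = t5P$spaghet
  rot[8] = 5P$spaghett
  rot[9] = P$spaghett5
  rot[10] = $spaghett5P
Sorted (with $ < everything):
  sorted[0] = $spaghett5P  (last char: 'P')
  sorted[1] = 5P$spaghett  (last char: 't')
  sorted[2] = P$spaghett5  (last char: '5')
  sorted[3] = aghett5P$sp  (last char: 'p')
  sorted[4] = ett5P$spagh  (last char: 'h')
  sorted[5] = ghett5P$spa  (last char: 'a')
  sorted[6] = hett5P$spag  (last char: 'g')
  sorted[7] = paghett5P$s  (last char: 's')
  sorted[8] = spaghett5P$  (last char: '$')
  sorted[9] = t5P$spaghet  (last char: 't')
  sorted[10] = tt5P$spaghe  (last char: 'e')
Last column: Pt5phags$te
Original string S is at sorted index 8

Answer: Pt5phags$te
8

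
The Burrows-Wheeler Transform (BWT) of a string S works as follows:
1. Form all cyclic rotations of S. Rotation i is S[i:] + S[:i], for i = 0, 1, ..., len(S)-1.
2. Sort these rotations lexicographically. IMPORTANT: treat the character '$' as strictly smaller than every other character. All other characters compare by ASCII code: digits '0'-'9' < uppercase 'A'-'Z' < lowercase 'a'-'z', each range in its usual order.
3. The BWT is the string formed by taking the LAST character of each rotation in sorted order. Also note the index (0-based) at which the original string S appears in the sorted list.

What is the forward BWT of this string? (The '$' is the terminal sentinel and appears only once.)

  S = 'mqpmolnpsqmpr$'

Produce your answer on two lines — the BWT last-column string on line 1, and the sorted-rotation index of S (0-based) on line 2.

All 14 rotations (rotation i = S[i:]+S[:i]):
  rot[0] = mqpmolnpsqmpr$
  rot[1] = qpmolnpsqmpr$m
  rot[2] = pmolnpsqmpr$mq
  rot[3] = molnpsqmpr$mqp
  rot[4] = olnpsqmpr$mqpm
  rot[5] = lnpsqmpr$mqpmo
  rot[6] = npsqmpr$mqpmol
  rot[7] = psqmpr$mqpmoln
  rot[8] = sqmpr$mqpmolnp
  rot[9] = qmpr$mqpmolnps
  rot[10] = mpr$mqpmolnpsq
  rot[11] = pr$mqpmolnpsqm
  rot[12] = r$mqpmolnpsqmp
  rot[13] = $mqpmolnpsqmpr
Sorted (with $ < everything):
  sorted[0] = $mqpmolnpsqmpr  (last char: 'r')
  sorted[1] = lnpsqmpr$mqpmo  (last char: 'o')
  sorted[2] = molnpsqmpr$mqp  (last char: 'p')
  sorted[3] = mpr$mqpmolnpsq  (last char: 'q')
  sorted[4] = mqpmolnpsqmpr$  (last char: '$')
  sorted[5] = npsqmpr$mqpmol  (last char: 'l')
  sorted[6] = olnpsqmpr$mqpm  (last char: 'm')
  sorted[7] = pmolnpsqmpr$mq  (last char: 'q')
  sorted[8] = pr$mqpmolnpsqm  (last char: 'm')
  sorted[9] = psqmpr$mqpmoln  (last char: 'n')
  sorted[10] = qmpr$mqpmolnps  (last char: 's')
  sorted[11] = qpmolnpsqmpr$m  (last char: 'm')
  sorted[12] = r$mqpmolnpsqmp  (last char: 'p')
  sorted[13] = sqmpr$mqpmolnp  (last char: 'p')
Last column: ropq$lmqmnsmpp
Original string S is at sorted index 4

Answer: ropq$lmqmnsmpp
4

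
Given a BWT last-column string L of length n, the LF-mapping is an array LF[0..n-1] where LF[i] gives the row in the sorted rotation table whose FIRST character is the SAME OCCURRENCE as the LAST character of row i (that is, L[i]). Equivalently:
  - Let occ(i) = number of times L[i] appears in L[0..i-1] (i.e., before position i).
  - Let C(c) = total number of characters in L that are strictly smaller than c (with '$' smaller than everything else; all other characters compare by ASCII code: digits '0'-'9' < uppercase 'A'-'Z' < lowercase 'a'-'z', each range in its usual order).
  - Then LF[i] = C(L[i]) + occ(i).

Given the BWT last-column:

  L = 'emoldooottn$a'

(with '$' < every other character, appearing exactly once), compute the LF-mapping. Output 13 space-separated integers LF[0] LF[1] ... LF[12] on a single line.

Char counts: '$':1, 'a':1, 'd':1, 'e':1, 'l':1, 'm':1, 'n':1, 'o':4, 't':2
C (first-col start): C('$')=0, C('a')=1, C('d')=2, C('e')=3, C('l')=4, C('m')=5, C('n')=6, C('o')=7, C('t')=11
L[0]='e': occ=0, LF[0]=C('e')+0=3+0=3
L[1]='m': occ=0, LF[1]=C('m')+0=5+0=5
L[2]='o': occ=0, LF[2]=C('o')+0=7+0=7
L[3]='l': occ=0, LF[3]=C('l')+0=4+0=4
L[4]='d': occ=0, LF[4]=C('d')+0=2+0=2
L[5]='o': occ=1, LF[5]=C('o')+1=7+1=8
L[6]='o': occ=2, LF[6]=C('o')+2=7+2=9
L[7]='o': occ=3, LF[7]=C('o')+3=7+3=10
L[8]='t': occ=0, LF[8]=C('t')+0=11+0=11
L[9]='t': occ=1, LF[9]=C('t')+1=11+1=12
L[10]='n': occ=0, LF[10]=C('n')+0=6+0=6
L[11]='$': occ=0, LF[11]=C('$')+0=0+0=0
L[12]='a': occ=0, LF[12]=C('a')+0=1+0=1

Answer: 3 5 7 4 2 8 9 10 11 12 6 0 1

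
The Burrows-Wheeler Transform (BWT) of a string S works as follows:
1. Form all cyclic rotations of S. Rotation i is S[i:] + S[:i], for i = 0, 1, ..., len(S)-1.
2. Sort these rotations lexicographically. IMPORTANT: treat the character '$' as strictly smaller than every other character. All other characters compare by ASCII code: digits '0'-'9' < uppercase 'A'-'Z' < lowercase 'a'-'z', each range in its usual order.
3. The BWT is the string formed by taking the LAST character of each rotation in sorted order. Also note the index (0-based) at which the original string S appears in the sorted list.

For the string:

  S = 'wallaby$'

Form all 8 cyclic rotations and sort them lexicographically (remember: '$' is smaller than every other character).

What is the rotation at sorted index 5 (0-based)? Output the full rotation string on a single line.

Answer: llaby$wa

Derivation:
All 8 rotations (rotation i = S[i:]+S[:i]):
  rot[0] = wallaby$
  rot[1] = allaby$w
  rot[2] = llaby$wa
  rot[3] = laby$wal
  rot[4] = aby$wall
  rot[5] = by$walla
  rot[6] = y$wallab
  rot[7] = $wallaby
Sorted (with $ < everything):
  sorted[0] = $wallaby
  sorted[1] = aby$wall
  sorted[2] = allaby$w
  sorted[3] = by$walla
  sorted[4] = laby$wal
  sorted[5] = llaby$wa
  sorted[6] = wallaby$
  sorted[7] = y$wallab
sorted[5] = llaby$wa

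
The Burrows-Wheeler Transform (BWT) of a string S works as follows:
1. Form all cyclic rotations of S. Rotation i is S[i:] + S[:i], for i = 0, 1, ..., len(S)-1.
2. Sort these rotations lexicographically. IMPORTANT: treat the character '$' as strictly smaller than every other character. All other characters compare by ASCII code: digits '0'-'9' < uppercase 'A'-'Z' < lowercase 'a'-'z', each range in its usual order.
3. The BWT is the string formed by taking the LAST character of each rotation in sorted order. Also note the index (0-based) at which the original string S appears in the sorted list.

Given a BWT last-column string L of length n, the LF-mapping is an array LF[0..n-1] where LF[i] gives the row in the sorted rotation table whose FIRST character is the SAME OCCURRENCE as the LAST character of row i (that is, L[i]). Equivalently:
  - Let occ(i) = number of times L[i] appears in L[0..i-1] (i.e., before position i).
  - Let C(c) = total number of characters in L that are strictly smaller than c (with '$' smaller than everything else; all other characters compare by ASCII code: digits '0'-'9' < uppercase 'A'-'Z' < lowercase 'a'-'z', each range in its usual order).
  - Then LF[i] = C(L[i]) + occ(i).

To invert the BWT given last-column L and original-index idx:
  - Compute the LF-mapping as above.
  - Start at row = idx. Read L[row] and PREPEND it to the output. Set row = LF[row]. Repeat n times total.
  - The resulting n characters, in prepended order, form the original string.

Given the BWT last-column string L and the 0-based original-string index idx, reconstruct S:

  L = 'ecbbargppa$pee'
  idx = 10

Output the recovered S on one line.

LF mapping: 6 5 3 4 1 13 9 10 11 2 0 12 7 8
Walk LF starting at row 10, prepending L[row]:
  step 1: row=10, L[10]='$', prepend. Next row=LF[10]=0
  step 2: row=0, L[0]='e', prepend. Next row=LF[0]=6
  step 3: row=6, L[6]='g', prepend. Next row=LF[6]=9
  step 4: row=9, L[9]='a', prepend. Next row=LF[9]=2
  step 5: row=2, L[2]='b', prepend. Next row=LF[2]=3
  step 6: row=3, L[3]='b', prepend. Next row=LF[3]=4
  step 7: row=4, L[4]='a', prepend. Next row=LF[4]=1
  step 8: row=1, L[1]='c', prepend. Next row=LF[1]=5
  step 9: row=5, L[5]='r', prepend. Next row=LF[5]=13
  step 10: row=13, L[13]='e', prepend. Next row=LF[13]=8
  step 11: row=8, L[8]='p', prepend. Next row=LF[8]=11
  step 12: row=11, L[11]='p', prepend. Next row=LF[11]=12
  step 13: row=12, L[12]='e', prepend. Next row=LF[12]=7
  step 14: row=7, L[7]='p', prepend. Next row=LF[7]=10
Reversed output: peppercabbage$

Answer: peppercabbage$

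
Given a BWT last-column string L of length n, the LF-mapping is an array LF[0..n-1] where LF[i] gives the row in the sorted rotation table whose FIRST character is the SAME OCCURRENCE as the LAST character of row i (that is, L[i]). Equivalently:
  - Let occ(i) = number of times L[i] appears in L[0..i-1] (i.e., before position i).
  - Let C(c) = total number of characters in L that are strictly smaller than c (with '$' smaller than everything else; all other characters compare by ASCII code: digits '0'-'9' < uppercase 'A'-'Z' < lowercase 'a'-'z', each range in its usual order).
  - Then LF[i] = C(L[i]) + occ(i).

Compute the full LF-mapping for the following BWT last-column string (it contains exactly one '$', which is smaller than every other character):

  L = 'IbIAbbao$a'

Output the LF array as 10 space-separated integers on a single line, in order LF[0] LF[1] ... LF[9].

Char counts: '$':1, 'A':1, 'I':2, 'a':2, 'b':3, 'o':1
C (first-col start): C('$')=0, C('A')=1, C('I')=2, C('a')=4, C('b')=6, C('o')=9
L[0]='I': occ=0, LF[0]=C('I')+0=2+0=2
L[1]='b': occ=0, LF[1]=C('b')+0=6+0=6
L[2]='I': occ=1, LF[2]=C('I')+1=2+1=3
L[3]='A': occ=0, LF[3]=C('A')+0=1+0=1
L[4]='b': occ=1, LF[4]=C('b')+1=6+1=7
L[5]='b': occ=2, LF[5]=C('b')+2=6+2=8
L[6]='a': occ=0, LF[6]=C('a')+0=4+0=4
L[7]='o': occ=0, LF[7]=C('o')+0=9+0=9
L[8]='$': occ=0, LF[8]=C('$')+0=0+0=0
L[9]='a': occ=1, LF[9]=C('a')+1=4+1=5

Answer: 2 6 3 1 7 8 4 9 0 5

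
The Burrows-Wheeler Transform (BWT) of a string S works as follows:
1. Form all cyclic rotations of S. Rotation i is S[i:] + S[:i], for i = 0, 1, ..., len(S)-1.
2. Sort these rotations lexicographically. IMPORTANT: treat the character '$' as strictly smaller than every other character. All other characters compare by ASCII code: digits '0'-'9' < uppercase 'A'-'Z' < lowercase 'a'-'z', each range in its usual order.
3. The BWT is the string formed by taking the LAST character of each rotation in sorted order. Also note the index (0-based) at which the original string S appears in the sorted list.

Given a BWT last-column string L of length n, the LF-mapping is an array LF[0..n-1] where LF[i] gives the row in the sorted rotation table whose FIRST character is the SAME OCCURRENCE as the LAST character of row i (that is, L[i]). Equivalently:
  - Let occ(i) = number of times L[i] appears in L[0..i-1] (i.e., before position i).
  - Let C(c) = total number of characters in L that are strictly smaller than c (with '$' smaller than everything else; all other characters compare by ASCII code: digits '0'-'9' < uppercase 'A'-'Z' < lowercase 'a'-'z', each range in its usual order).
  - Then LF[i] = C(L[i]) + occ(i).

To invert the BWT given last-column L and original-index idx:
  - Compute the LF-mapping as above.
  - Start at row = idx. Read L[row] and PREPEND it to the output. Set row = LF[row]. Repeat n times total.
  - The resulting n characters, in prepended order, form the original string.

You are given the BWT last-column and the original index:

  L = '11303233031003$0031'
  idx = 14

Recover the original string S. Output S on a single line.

Answer: 303113330301002031$

Derivation:
LF mapping: 7 8 12 1 13 11 14 15 2 16 9 3 4 17 0 5 6 18 10
Walk LF starting at row 14, prepending L[row]:
  step 1: row=14, L[14]='$', prepend. Next row=LF[14]=0
  step 2: row=0, L[0]='1', prepend. Next row=LF[0]=7
  step 3: row=7, L[7]='3', prepend. Next row=LF[7]=15
  step 4: row=15, L[15]='0', prepend. Next row=LF[15]=5
  step 5: row=5, L[5]='2', prepend. Next row=LF[5]=11
  step 6: row=11, L[11]='0', prepend. Next row=LF[11]=3
  step 7: row=3, L[3]='0', prepend. Next row=LF[3]=1
  step 8: row=1, L[1]='1', prepend. Next row=LF[1]=8
  step 9: row=8, L[8]='0', prepend. Next row=LF[8]=2
  step 10: row=2, L[2]='3', prepend. Next row=LF[2]=12
  step 11: row=12, L[12]='0', prepend. Next row=LF[12]=4
  step 12: row=4, L[4]='3', prepend. Next row=LF[4]=13
  step 13: row=13, L[13]='3', prepend. Next row=LF[13]=17
  step 14: row=17, L[17]='3', prepend. Next row=LF[17]=18
  step 15: row=18, L[18]='1', prepend. Next row=LF[18]=10
  step 16: row=10, L[10]='1', prepend. Next row=LF[10]=9
  step 17: row=9, L[9]='3', prepend. Next row=LF[9]=16
  step 18: row=16, L[16]='0', prepend. Next row=LF[16]=6
  step 19: row=6, L[6]='3', prepend. Next row=LF[6]=14
Reversed output: 303113330301002031$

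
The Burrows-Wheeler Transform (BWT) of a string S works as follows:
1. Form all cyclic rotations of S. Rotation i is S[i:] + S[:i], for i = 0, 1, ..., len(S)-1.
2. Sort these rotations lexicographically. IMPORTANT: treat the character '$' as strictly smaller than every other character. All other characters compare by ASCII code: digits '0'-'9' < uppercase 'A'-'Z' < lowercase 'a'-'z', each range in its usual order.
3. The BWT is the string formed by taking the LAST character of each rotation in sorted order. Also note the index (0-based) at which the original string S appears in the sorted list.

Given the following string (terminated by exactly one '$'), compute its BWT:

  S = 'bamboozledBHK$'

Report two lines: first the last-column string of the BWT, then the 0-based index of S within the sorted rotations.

All 14 rotations (rotation i = S[i:]+S[:i]):
  rot[0] = bamboozledBHK$
  rot[1] = amboozledBHK$b
  rot[2] = mboozledBHK$ba
  rot[3] = boozledBHK$bam
  rot[4] = oozledBHK$bamb
  rot[5] = ozledBHK$bambo
  rot[6] = zledBHK$bamboo
  rot[7] = ledBHK$bambooz
  rot[8] = edBHK$bamboozl
  rot[9] = dBHK$bamboozle
  rot[10] = BHK$bamboozled
  rot[11] = HK$bamboozledB
  rot[12] = K$bamboozledBH
  rot[13] = $bamboozledBHK
Sorted (with $ < everything):
  sorted[0] = $bamboozledBHK  (last char: 'K')
  sorted[1] = BHK$bamboozled  (last char: 'd')
  sorted[2] = HK$bamboozledB  (last char: 'B')
  sorted[3] = K$bamboozledBH  (last char: 'H')
  sorted[4] = amboozledBHK$b  (last char: 'b')
  sorted[5] = bamboozledBHK$  (last char: '$')
  sorted[6] = boozledBHK$bam  (last char: 'm')
  sorted[7] = dBHK$bamboozle  (last char: 'e')
  sorted[8] = edBHK$bamboozl  (last char: 'l')
  sorted[9] = ledBHK$bambooz  (last char: 'z')
  sorted[10] = mboozledBHK$ba  (last char: 'a')
  sorted[11] = oozledBHK$bamb  (last char: 'b')
  sorted[12] = ozledBHK$bambo  (last char: 'o')
  sorted[13] = zledBHK$bamboo  (last char: 'o')
Last column: KdBHb$melzaboo
Original string S is at sorted index 5

Answer: KdBHb$melzaboo
5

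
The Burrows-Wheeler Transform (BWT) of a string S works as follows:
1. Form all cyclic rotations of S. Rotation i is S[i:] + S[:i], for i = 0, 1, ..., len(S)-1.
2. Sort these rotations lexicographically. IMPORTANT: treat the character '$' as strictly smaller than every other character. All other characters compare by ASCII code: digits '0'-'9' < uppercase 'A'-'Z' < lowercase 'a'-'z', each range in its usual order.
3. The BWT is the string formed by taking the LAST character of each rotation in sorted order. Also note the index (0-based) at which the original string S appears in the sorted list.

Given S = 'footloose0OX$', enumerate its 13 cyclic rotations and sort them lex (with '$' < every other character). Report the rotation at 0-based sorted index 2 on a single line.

Answer: OX$footloose0

Derivation:
All 13 rotations (rotation i = S[i:]+S[:i]):
  rot[0] = footloose0OX$
  rot[1] = ootloose0OX$f
  rot[2] = otloose0OX$fo
  rot[3] = tloose0OX$foo
  rot[4] = loose0OX$foot
  rot[5] = oose0OX$footl
  rot[6] = ose0OX$footlo
  rot[7] = se0OX$footloo
  rot[8] = e0OX$footloos
  rot[9] = 0OX$footloose
  rot[10] = OX$footloose0
  rot[11] = X$footloose0O
  rot[12] = $footloose0OX
Sorted (with $ < everything):
  sorted[0] = $footloose0OX
  sorted[1] = 0OX$footloose
  sorted[2] = OX$footloose0
  sorted[3] = X$footloose0O
  sorted[4] = e0OX$footloos
  sorted[5] = footloose0OX$
  sorted[6] = loose0OX$foot
  sorted[7] = oose0OX$footl
  sorted[8] = ootloose0OX$f
  sorted[9] = ose0OX$footlo
  sorted[10] = otloose0OX$fo
  sorted[11] = se0OX$footloo
  sorted[12] = tloose0OX$foo
sorted[2] = OX$footloose0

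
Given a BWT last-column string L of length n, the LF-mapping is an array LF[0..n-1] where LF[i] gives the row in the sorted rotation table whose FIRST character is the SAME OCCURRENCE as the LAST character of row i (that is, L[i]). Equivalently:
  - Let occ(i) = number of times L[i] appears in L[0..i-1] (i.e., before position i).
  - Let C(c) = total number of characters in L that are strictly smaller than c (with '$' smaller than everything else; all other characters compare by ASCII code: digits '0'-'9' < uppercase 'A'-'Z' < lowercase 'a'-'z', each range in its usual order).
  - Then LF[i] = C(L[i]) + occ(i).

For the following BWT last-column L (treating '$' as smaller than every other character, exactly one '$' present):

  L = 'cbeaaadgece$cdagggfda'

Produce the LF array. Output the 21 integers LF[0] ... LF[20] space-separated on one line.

Char counts: '$':1, 'a':5, 'b':1, 'c':3, 'd':3, 'e':3, 'f':1, 'g':4
C (first-col start): C('$')=0, C('a')=1, C('b')=6, C('c')=7, C('d')=10, C('e')=13, C('f')=16, C('g')=17
L[0]='c': occ=0, LF[0]=C('c')+0=7+0=7
L[1]='b': occ=0, LF[1]=C('b')+0=6+0=6
L[2]='e': occ=0, LF[2]=C('e')+0=13+0=13
L[3]='a': occ=0, LF[3]=C('a')+0=1+0=1
L[4]='a': occ=1, LF[4]=C('a')+1=1+1=2
L[5]='a': occ=2, LF[5]=C('a')+2=1+2=3
L[6]='d': occ=0, LF[6]=C('d')+0=10+0=10
L[7]='g': occ=0, LF[7]=C('g')+0=17+0=17
L[8]='e': occ=1, LF[8]=C('e')+1=13+1=14
L[9]='c': occ=1, LF[9]=C('c')+1=7+1=8
L[10]='e': occ=2, LF[10]=C('e')+2=13+2=15
L[11]='$': occ=0, LF[11]=C('$')+0=0+0=0
L[12]='c': occ=2, LF[12]=C('c')+2=7+2=9
L[13]='d': occ=1, LF[13]=C('d')+1=10+1=11
L[14]='a': occ=3, LF[14]=C('a')+3=1+3=4
L[15]='g': occ=1, LF[15]=C('g')+1=17+1=18
L[16]='g': occ=2, LF[16]=C('g')+2=17+2=19
L[17]='g': occ=3, LF[17]=C('g')+3=17+3=20
L[18]='f': occ=0, LF[18]=C('f')+0=16+0=16
L[19]='d': occ=2, LF[19]=C('d')+2=10+2=12
L[20]='a': occ=4, LF[20]=C('a')+4=1+4=5

Answer: 7 6 13 1 2 3 10 17 14 8 15 0 9 11 4 18 19 20 16 12 5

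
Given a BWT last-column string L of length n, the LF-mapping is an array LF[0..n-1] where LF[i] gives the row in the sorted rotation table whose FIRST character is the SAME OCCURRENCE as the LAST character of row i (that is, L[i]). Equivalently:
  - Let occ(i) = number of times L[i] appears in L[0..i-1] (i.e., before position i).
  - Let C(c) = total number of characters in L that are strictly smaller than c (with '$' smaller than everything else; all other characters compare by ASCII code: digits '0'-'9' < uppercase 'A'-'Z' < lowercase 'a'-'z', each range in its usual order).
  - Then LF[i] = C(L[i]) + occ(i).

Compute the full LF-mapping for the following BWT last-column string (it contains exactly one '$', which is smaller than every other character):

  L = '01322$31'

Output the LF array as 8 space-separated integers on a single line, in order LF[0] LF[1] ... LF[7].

Answer: 1 2 6 4 5 0 7 3

Derivation:
Char counts: '$':1, '0':1, '1':2, '2':2, '3':2
C (first-col start): C('$')=0, C('0')=1, C('1')=2, C('2')=4, C('3')=6
L[0]='0': occ=0, LF[0]=C('0')+0=1+0=1
L[1]='1': occ=0, LF[1]=C('1')+0=2+0=2
L[2]='3': occ=0, LF[2]=C('3')+0=6+0=6
L[3]='2': occ=0, LF[3]=C('2')+0=4+0=4
L[4]='2': occ=1, LF[4]=C('2')+1=4+1=5
L[5]='$': occ=0, LF[5]=C('$')+0=0+0=0
L[6]='3': occ=1, LF[6]=C('3')+1=6+1=7
L[7]='1': occ=1, LF[7]=C('1')+1=2+1=3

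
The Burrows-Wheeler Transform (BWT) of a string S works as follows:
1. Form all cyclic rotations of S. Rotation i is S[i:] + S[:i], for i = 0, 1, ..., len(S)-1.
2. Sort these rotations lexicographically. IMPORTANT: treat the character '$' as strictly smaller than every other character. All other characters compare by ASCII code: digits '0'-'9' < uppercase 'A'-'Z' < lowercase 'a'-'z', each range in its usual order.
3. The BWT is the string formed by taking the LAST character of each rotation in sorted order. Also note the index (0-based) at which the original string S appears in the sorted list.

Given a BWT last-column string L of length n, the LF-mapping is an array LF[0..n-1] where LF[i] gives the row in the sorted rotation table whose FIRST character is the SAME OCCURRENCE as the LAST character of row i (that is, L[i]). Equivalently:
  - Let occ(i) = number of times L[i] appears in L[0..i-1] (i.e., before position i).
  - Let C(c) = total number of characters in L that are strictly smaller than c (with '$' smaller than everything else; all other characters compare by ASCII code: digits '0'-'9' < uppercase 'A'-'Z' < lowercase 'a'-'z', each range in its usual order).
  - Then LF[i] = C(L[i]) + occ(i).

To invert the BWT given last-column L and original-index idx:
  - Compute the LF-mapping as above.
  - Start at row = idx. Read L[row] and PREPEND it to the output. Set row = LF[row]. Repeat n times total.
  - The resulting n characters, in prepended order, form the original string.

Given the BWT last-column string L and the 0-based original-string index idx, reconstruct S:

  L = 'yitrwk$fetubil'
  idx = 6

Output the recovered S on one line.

Answer: kiwibutterfly$

Derivation:
LF mapping: 13 4 9 8 12 6 0 3 2 10 11 1 5 7
Walk LF starting at row 6, prepending L[row]:
  step 1: row=6, L[6]='$', prepend. Next row=LF[6]=0
  step 2: row=0, L[0]='y', prepend. Next row=LF[0]=13
  step 3: row=13, L[13]='l', prepend. Next row=LF[13]=7
  step 4: row=7, L[7]='f', prepend. Next row=LF[7]=3
  step 5: row=3, L[3]='r', prepend. Next row=LF[3]=8
  step 6: row=8, L[8]='e', prepend. Next row=LF[8]=2
  step 7: row=2, L[2]='t', prepend. Next row=LF[2]=9
  step 8: row=9, L[9]='t', prepend. Next row=LF[9]=10
  step 9: row=10, L[10]='u', prepend. Next row=LF[10]=11
  step 10: row=11, L[11]='b', prepend. Next row=LF[11]=1
  step 11: row=1, L[1]='i', prepend. Next row=LF[1]=4
  step 12: row=4, L[4]='w', prepend. Next row=LF[4]=12
  step 13: row=12, L[12]='i', prepend. Next row=LF[12]=5
  step 14: row=5, L[5]='k', prepend. Next row=LF[5]=6
Reversed output: kiwibutterfly$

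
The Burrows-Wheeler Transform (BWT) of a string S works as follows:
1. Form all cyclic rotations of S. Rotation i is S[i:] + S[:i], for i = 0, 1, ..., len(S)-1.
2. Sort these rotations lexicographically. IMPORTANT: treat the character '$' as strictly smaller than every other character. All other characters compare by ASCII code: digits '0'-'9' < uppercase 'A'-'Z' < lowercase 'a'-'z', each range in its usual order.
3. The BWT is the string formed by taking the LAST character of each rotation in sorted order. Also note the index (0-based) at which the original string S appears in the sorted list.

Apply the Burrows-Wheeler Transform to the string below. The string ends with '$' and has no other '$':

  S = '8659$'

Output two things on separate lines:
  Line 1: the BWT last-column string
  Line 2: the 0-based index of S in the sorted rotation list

All 5 rotations (rotation i = S[i:]+S[:i]):
  rot[0] = 8659$
  rot[1] = 659$8
  rot[2] = 59$86
  rot[3] = 9$865
  rot[4] = $8659
Sorted (with $ < everything):
  sorted[0] = $8659  (last char: '9')
  sorted[1] = 59$86  (last char: '6')
  sorted[2] = 659$8  (last char: '8')
  sorted[3] = 8659$  (last char: '$')
  sorted[4] = 9$865  (last char: '5')
Last column: 968$5
Original string S is at sorted index 3

Answer: 968$5
3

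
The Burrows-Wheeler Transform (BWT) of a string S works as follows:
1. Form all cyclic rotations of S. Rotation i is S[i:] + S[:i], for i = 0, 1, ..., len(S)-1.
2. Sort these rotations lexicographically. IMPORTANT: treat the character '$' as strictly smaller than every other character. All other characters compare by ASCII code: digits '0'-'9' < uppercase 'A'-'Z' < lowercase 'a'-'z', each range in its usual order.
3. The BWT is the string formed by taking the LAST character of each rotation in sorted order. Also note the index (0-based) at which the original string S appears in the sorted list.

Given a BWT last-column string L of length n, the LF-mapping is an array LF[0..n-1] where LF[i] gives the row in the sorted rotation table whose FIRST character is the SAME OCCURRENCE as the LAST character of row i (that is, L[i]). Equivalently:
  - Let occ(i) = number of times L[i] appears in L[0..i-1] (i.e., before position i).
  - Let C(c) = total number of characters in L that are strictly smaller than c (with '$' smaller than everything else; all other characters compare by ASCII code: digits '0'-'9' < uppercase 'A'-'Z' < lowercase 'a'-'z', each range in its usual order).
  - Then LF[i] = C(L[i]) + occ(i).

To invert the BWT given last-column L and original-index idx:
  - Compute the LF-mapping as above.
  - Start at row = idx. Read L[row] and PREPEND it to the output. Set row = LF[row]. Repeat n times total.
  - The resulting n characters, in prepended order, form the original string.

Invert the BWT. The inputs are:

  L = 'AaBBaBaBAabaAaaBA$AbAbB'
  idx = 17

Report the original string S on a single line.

LF mapping: 1 13 7 8 14 9 15 10 2 16 20 17 3 18 19 11 4 0 5 21 6 22 12
Walk LF starting at row 17, prepending L[row]:
  step 1: row=17, L[17]='$', prepend. Next row=LF[17]=0
  step 2: row=0, L[0]='A', prepend. Next row=LF[0]=1
  step 3: row=1, L[1]='a', prepend. Next row=LF[1]=13
  step 4: row=13, L[13]='a', prepend. Next row=LF[13]=18
  step 5: row=18, L[18]='A', prepend. Next row=LF[18]=5
  step 6: row=5, L[5]='B', prepend. Next row=LF[5]=9
  step 7: row=9, L[9]='a', prepend. Next row=LF[9]=16
  step 8: row=16, L[16]='A', prepend. Next row=LF[16]=4
  step 9: row=4, L[4]='a', prepend. Next row=LF[4]=14
  step 10: row=14, L[14]='a', prepend. Next row=LF[14]=19
  step 11: row=19, L[19]='b', prepend. Next row=LF[19]=21
  step 12: row=21, L[21]='b', prepend. Next row=LF[21]=22
  step 13: row=22, L[22]='B', prepend. Next row=LF[22]=12
  step 14: row=12, L[12]='A', prepend. Next row=LF[12]=3
  step 15: row=3, L[3]='B', prepend. Next row=LF[3]=8
  step 16: row=8, L[8]='A', prepend. Next row=LF[8]=2
  step 17: row=2, L[2]='B', prepend. Next row=LF[2]=7
  step 18: row=7, L[7]='B', prepend. Next row=LF[7]=10
  step 19: row=10, L[10]='b', prepend. Next row=LF[10]=20
  step 20: row=20, L[20]='A', prepend. Next row=LF[20]=6
  step 21: row=6, L[6]='a', prepend. Next row=LF[6]=15
  step 22: row=15, L[15]='B', prepend. Next row=LF[15]=11
  step 23: row=11, L[11]='a', prepend. Next row=LF[11]=17
Reversed output: aBaAbBBABABbbaaAaBAaaA$

Answer: aBaAbBBABABbbaaAaBAaaA$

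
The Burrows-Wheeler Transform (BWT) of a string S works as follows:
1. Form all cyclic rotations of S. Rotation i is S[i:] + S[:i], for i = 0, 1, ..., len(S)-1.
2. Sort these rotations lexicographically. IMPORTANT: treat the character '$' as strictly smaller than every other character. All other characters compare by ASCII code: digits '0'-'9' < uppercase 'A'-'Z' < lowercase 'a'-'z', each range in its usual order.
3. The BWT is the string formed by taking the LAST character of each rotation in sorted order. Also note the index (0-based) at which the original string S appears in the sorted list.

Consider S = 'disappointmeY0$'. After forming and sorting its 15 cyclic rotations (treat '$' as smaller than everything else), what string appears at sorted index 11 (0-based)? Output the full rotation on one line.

Answer: pointmeY0$disap

Derivation:
All 15 rotations (rotation i = S[i:]+S[:i]):
  rot[0] = disappointmeY0$
  rot[1] = isappointmeY0$d
  rot[2] = sappointmeY0$di
  rot[3] = appointmeY0$dis
  rot[4] = ppointmeY0$disa
  rot[5] = pointmeY0$disap
  rot[6] = ointmeY0$disapp
  rot[7] = intmeY0$disappo
  rot[8] = ntmeY0$disappoi
  rot[9] = tmeY0$disappoin
  rot[10] = meY0$disappoint
  rot[11] = eY0$disappointm
  rot[12] = Y0$disappointme
  rot[13] = 0$disappointmeY
  rot[14] = $disappointmeY0
Sorted (with $ < everything):
  sorted[0] = $disappointmeY0
  sorted[1] = 0$disappointmeY
  sorted[2] = Y0$disappointme
  sorted[3] = appointmeY0$dis
  sorted[4] = disappointmeY0$
  sorted[5] = eY0$disappointm
  sorted[6] = intmeY0$disappo
  sorted[7] = isappointmeY0$d
  sorted[8] = meY0$disappoint
  sorted[9] = ntmeY0$disappoi
  sorted[10] = ointmeY0$disapp
  sorted[11] = pointmeY0$disap
  sorted[12] = ppointmeY0$disa
  sorted[13] = sappointmeY0$di
  sorted[14] = tmeY0$disappoin
sorted[11] = pointmeY0$disap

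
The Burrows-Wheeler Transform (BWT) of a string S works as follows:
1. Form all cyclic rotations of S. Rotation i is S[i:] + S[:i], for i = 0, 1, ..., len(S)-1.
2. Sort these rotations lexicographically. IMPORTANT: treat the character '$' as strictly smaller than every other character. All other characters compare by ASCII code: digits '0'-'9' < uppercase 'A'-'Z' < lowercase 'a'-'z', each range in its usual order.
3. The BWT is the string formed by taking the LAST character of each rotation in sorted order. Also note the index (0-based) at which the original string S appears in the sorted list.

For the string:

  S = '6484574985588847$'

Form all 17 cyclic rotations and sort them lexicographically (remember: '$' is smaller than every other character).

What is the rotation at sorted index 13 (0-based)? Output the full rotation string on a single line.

All 17 rotations (rotation i = S[i:]+S[:i]):
  rot[0] = 6484574985588847$
  rot[1] = 484574985588847$6
  rot[2] = 84574985588847$64
  rot[3] = 4574985588847$648
  rot[4] = 574985588847$6484
  rot[5] = 74985588847$64845
  rot[6] = 4985588847$648457
  rot[7] = 985588847$6484574
  rot[8] = 85588847$64845749
  rot[9] = 5588847$648457498
  rot[10] = 588847$6484574985
  rot[11] = 88847$64845749855
  rot[12] = 8847$648457498558
  rot[13] = 847$6484574985588
  rot[14] = 47$64845749855888
  rot[15] = 7$648457498558884
  rot[16] = $6484574985588847
Sorted (with $ < everything):
  sorted[0] = $6484574985588847
  sorted[1] = 4574985588847$648
  sorted[2] = 47$64845749855888
  sorted[3] = 484574985588847$6
  sorted[4] = 4985588847$648457
  sorted[5] = 5588847$648457498
  sorted[6] = 574985588847$6484
  sorted[7] = 588847$6484574985
  sorted[8] = 6484574985588847$
  sorted[9] = 7$648457498558884
  sorted[10] = 74985588847$64845
  sorted[11] = 84574985588847$64
  sorted[12] = 847$6484574985588
  sorted[13] = 85588847$64845749
  sorted[14] = 8847$648457498558
  sorted[15] = 88847$64845749855
  sorted[16] = 985588847$6484574
sorted[13] = 85588847$64845749

Answer: 85588847$64845749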